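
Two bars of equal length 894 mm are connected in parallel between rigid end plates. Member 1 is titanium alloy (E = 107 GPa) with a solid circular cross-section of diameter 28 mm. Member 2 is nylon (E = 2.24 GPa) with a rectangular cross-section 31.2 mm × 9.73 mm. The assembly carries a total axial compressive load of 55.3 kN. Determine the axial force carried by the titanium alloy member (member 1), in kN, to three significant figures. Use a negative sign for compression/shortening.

A_1 = 615.8 mm².
A_2 = 303.6 mm².
Equal strain + equilibrium ⇒ each member carries load in proportion to AE: A₁E₁ = 65890000 N, A₂E₂ = 680000 N, ΣAE = 66570000 N.
F₁ = P·A₁E₁/ΣAE = -55300·65890000/66570000 = -54740 N.

-54.7 kN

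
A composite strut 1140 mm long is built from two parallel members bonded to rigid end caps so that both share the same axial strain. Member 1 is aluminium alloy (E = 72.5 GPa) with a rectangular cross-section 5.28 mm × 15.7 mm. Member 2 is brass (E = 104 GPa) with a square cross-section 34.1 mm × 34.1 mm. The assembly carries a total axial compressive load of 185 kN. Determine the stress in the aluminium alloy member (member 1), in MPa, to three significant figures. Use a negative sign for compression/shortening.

-106 MPa

A_1 = 82.9 mm².
A_2 = 1163 mm².
Equal strain + equilibrium ⇒ each member carries load in proportion to AE: A₁E₁ = 6010000 N, A₂E₂ = 120900000 N, ΣAE = 126900000 N.
σ₁ = P·E₁/ΣAE = -185000·72500/126900000 = -105.7 MPa.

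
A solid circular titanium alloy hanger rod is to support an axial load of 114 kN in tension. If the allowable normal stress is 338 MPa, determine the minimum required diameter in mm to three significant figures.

Required area A ≥ P/σ_allow = 114000/338 = 337.3 mm².
For a solid circular section, d ≥ √(4A/π) = 20.72 mm.

20.7 mm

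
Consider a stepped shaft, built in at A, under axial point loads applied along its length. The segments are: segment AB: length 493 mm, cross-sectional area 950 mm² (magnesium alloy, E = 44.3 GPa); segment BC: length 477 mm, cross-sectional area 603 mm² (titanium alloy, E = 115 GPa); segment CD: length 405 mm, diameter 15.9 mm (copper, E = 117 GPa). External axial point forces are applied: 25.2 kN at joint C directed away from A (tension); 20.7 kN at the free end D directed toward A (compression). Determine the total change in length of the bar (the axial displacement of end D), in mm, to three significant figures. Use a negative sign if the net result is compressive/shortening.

-0.277 mm

Internal axial forces (sectioning from the free end, tension +): N_CD = -20.7 kN, N_BC = 4.5 kN, N_AB = 4.5 kN.
A_CD = 198.6 mm².
δ_AB = 4500·493/(950·44300) = 0.05271 mm
δ_BC = 4500·477/(603·115000) = 0.03095 mm
δ_CD = -20700·405/(198.6·117000) = -0.3609 mm
δ = Σδ_i = -0.2772 mm.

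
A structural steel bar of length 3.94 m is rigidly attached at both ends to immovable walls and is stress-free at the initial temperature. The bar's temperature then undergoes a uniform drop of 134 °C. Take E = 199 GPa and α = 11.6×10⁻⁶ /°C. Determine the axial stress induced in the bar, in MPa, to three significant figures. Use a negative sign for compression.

309 MPa

Free thermal expansion αLΔT = 11.6e-6 · 3940 · -134 = -6.124 mm.
The walls impose strain ε = −(-6.124)/3940 = 1.5544e-03; σ = Eε = 199000 · 1.5544e-03 = 309.3 MPa.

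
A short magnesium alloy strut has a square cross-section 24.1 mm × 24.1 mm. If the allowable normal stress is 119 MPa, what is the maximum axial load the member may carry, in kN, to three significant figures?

69.1 kN

A = 580.8 mm².
P_max = σ_allow · A = 119 · 580.8 = 69120 N = 69.12 kN.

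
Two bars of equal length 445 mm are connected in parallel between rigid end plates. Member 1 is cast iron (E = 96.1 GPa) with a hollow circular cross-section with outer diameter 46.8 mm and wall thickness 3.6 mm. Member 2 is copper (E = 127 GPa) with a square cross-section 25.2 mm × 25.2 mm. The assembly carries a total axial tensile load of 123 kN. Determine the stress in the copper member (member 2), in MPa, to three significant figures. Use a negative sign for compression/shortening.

122 MPa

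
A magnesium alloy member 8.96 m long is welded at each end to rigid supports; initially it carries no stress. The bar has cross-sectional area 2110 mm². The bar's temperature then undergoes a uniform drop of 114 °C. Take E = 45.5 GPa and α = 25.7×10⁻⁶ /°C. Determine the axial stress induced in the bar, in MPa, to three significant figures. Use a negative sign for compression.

Free thermal expansion αLΔT = 25.7e-6 · 8960 · -114 = -26.25 mm.
The walls impose strain ε = −(-26.25)/8960 = 2.9298e-03; σ = Eε = 45500 · 2.9298e-03 = 133.3 MPa.

133 MPa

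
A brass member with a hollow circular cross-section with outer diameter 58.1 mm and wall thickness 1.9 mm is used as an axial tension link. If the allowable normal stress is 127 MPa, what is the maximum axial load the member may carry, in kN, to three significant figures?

42.6 kN

A = 335.5 mm².
P_max = σ_allow · A = 127 · 335.5 = 42600 N = 42.6 kN.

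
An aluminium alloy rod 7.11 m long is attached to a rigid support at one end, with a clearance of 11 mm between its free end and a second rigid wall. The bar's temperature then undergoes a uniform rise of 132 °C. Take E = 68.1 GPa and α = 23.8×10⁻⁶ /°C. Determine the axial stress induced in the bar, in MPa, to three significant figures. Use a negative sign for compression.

-109 MPa

Free thermal expansion αLΔT = 23.8e-6 · 7110 · 132 = 22.34 mm.
The walls engage after the gap closes; constrained expansion = 22.34 − 11 = 11.34 mm.
The walls impose strain ε = −(11.34)/7110 = -1.5945e-03; σ = Eε = 68100 · -1.5945e-03 = -108.6 MPa.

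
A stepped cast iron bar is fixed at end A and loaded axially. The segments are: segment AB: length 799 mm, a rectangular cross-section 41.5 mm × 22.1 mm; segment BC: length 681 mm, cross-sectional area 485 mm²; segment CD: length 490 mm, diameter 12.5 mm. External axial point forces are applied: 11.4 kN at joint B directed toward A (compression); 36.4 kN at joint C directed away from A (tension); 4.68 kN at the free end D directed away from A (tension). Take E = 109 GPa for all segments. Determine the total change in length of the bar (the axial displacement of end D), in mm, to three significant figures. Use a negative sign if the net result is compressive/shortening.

0.938 mm

Internal axial forces (sectioning from the free end, tension +): N_CD = 4.68 kN, N_BC = 41.08 kN, N_AB = 29.68 kN.
A_AB = 917.2 mm².
A_CD = 122.7 mm².
δ_AB = 29680·799/(917.2·109000) = 0.2372 mm
δ_BC = 41080·681/(485·109000) = 0.5292 mm
δ_CD = 4680·490/(122.7·109000) = 0.1714 mm
δ = Σδ_i = 0.9378 mm.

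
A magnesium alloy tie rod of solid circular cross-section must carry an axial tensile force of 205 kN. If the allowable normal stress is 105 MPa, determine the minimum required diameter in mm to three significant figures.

49.9 mm

Required area A ≥ P/σ_allow = 205000/105 = 1952 mm².
For a solid circular section, d ≥ √(4A/π) = 49.86 mm.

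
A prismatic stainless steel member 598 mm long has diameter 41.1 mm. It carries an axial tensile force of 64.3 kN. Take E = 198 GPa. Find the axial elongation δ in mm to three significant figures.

A = 1327 mm².
δ_mech = NL/(AE) = 64300·598/(1327·198000) = 0.1464 mm.

0.146 mm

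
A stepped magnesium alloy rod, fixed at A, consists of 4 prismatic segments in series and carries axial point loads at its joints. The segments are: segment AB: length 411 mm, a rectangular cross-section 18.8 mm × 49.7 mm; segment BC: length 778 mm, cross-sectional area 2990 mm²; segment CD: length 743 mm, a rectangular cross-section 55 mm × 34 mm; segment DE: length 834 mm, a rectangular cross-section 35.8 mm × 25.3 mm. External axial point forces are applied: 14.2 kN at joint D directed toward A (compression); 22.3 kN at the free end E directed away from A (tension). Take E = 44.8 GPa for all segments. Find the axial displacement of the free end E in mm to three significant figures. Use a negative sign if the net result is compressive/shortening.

0.657 mm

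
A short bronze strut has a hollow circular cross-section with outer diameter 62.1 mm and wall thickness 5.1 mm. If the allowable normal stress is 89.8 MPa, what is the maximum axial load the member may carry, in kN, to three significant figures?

82.0 kN

A = 913.3 mm².
P_max = σ_allow · A = 89.8 · 913.3 = 82010 N = 82.01 kN.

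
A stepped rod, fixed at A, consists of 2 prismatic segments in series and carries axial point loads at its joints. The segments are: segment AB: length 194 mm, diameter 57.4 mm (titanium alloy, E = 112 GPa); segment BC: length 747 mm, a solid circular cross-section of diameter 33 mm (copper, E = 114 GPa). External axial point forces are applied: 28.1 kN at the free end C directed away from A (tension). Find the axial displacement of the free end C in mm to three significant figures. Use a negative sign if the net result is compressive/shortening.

Internal axial forces (sectioning from the free end, tension +): N_BC = 28.1 kN, N_AB = 28.1 kN.
A_AB = 2588 mm².
A_BC = 855.3 mm².
δ_AB = 28100·194/(2588·112000) = 0.01881 mm
δ_BC = 28100·747/(855.3·114000) = 0.2153 mm
δ = Σδ_i = 0.2341 mm.

0.234 mm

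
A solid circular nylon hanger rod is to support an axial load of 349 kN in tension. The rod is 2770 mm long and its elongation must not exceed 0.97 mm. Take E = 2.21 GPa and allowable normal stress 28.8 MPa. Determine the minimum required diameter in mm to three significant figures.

Required area A ≥ P/σ_allow = 349000/28.8 = 12120 mm².
For a solid circular section, d ≥ √(4A/π) = 124.2 mm.
Elongation limit: A ≥ PL/(Eδ_allow) = 349000·2770/(2210·0.97) = 451000 mm² ⇒ d ≥ 757.7 mm.
The elongation limit governs.

758 mm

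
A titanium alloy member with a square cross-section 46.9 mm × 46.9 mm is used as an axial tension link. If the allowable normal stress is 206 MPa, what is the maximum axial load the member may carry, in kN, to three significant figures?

453 kN

A = 2200 mm².
P_max = σ_allow · A = 206 · 2200 = 453100 N = 453.1 kN.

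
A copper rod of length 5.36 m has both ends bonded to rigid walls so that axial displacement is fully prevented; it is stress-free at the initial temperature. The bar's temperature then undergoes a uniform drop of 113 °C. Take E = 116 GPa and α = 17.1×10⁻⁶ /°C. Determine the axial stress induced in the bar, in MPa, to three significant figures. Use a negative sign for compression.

Free thermal expansion αLΔT = 17.1e-6 · 5360 · -113 = -10.36 mm.
The walls impose strain ε = −(-10.36)/5360 = 1.9323e-03; σ = Eε = 116000 · 1.9323e-03 = 224.1 MPa.

224 MPa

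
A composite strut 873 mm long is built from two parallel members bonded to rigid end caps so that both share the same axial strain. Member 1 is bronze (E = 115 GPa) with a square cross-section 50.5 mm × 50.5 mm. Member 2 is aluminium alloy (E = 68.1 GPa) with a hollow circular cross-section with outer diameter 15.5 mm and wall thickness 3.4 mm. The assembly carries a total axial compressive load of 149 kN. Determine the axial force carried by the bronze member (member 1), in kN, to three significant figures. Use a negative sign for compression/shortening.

A_1 = 2550 mm².
A_2 = 129.2 mm².
Equal strain + equilibrium ⇒ each member carries load in proportion to AE: A₁E₁ = 293300000 N, A₂E₂ = 8802000 N, ΣAE = 302100000 N.
F₁ = P·A₁E₁/ΣAE = -149000·293300000/302100000 = -144700 N.

-145 kN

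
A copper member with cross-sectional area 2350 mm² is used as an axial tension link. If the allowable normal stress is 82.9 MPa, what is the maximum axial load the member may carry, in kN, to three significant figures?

195 kN

P_max = σ_allow · A = 82.9 · 2350 = 194800 N = 194.8 kN.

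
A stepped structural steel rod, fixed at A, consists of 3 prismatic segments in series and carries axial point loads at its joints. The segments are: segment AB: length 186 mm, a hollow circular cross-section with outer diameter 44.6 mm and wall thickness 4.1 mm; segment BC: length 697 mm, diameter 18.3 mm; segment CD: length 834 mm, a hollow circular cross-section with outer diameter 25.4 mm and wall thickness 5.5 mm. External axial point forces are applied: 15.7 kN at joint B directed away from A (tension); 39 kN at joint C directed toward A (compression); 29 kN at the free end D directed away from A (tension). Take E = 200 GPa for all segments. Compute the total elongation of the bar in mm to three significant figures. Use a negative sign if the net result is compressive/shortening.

Internal axial forces (sectioning from the free end, tension +): N_CD = 29 kN, N_BC = -10 kN, N_AB = 5.7 kN.
A_AB = 521.7 mm².
A_BC = 263 mm².
A_CD = 343.8 mm².
δ_AB = 5700·186/(521.7·200000) = 0.01016 mm
δ_BC = -10000·697/(263·200000) = -0.1325 mm
δ_CD = 29000·834/(343.8·200000) = 0.3517 mm
δ = Σδ_i = 0.2294 mm.

0.229 mm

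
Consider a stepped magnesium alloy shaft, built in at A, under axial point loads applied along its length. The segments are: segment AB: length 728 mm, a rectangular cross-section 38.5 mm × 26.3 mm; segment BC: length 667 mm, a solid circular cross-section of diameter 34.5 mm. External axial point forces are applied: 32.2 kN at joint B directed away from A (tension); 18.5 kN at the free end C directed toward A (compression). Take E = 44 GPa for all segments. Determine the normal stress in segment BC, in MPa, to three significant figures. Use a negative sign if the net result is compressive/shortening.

-19.8 MPa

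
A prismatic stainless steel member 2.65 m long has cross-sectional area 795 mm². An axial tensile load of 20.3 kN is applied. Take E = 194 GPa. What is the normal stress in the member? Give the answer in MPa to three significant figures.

25.5 MPa

σ = N/A = 20300/795 = 25.53 MPa.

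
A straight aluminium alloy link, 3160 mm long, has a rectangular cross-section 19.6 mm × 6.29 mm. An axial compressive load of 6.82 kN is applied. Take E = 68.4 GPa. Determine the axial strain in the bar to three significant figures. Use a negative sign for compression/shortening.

-8.09e-04

A = 123.3 mm².
σ = N/A = -55.32 MPa; ε = σ/E = -55.32/68400 = -8.088e-04.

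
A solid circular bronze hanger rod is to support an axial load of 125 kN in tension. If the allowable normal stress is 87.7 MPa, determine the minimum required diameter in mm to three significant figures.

42.6 mm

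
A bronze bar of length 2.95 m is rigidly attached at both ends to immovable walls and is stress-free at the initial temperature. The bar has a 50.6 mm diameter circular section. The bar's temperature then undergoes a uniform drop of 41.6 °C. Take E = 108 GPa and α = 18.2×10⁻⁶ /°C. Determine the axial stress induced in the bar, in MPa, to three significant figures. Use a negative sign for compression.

81.8 MPa

Free thermal expansion αLΔT = 18.2e-6 · 2950 · -41.6 = -2.234 mm.
The walls impose strain ε = −(-2.234)/2950 = 7.5712e-04; σ = Eε = 108000 · 7.5712e-04 = 81.77 MPa.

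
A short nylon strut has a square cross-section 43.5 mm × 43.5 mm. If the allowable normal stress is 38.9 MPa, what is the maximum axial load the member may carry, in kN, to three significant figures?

A = 1892 mm².
P_max = σ_allow · A = 38.9 · 1892 = 73610 N = 73.61 kN.

73.6 kN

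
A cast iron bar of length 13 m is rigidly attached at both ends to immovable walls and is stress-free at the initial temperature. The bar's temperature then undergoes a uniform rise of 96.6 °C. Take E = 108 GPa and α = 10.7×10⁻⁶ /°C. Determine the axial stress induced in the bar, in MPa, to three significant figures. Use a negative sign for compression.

Free thermal expansion αLΔT = 10.7e-6 · 13000 · 96.6 = 13.44 mm.
The walls impose strain ε = −(13.44)/13000 = -1.0336e-03; σ = Eε = 108000 · -1.0336e-03 = -111.6 MPa.

-112 MPa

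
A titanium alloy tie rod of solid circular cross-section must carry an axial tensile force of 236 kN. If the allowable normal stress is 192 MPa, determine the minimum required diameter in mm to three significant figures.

39.6 mm

Required area A ≥ P/σ_allow = 236000/192 = 1229 mm².
For a solid circular section, d ≥ √(4A/π) = 39.56 mm.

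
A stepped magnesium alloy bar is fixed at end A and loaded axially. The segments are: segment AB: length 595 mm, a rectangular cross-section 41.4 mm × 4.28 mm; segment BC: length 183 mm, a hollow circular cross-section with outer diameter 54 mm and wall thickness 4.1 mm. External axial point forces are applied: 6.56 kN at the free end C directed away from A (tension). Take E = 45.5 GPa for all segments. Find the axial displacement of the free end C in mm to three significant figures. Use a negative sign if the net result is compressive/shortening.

0.525 mm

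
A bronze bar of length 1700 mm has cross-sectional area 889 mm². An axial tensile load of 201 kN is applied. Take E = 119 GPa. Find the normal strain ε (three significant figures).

σ = N/A = 226.1 MPa; ε = σ/E = 226.1/119000 = 1.900e-03.

0.00190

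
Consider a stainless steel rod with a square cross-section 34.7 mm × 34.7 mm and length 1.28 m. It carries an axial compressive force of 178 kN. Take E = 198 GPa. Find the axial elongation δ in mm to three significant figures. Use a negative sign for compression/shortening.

-0.956 mm

A = 1204 mm².
δ_mech = NL/(AE) = -178000·1280/(1204·198000) = -0.9557 mm.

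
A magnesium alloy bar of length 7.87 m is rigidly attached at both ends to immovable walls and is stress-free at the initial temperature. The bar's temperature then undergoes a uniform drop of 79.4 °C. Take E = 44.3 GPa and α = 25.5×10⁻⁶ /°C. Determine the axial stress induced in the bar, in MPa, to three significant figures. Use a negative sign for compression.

Free thermal expansion αLΔT = 25.5e-6 · 7870 · -79.4 = -15.93 mm.
The walls impose strain ε = −(-15.93)/7870 = 2.0247e-03; σ = Eε = 44300 · 2.0247e-03 = 89.69 MPa.

89.7 MPa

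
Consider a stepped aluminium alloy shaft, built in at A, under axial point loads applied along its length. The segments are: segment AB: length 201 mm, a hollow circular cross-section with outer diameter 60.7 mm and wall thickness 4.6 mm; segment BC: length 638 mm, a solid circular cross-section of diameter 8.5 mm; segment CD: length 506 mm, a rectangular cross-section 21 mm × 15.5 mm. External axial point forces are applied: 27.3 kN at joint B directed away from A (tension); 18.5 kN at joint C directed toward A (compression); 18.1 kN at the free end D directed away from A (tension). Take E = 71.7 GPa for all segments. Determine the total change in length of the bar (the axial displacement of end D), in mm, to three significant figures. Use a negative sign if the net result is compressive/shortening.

Internal axial forces (sectioning from the free end, tension +): N_CD = 18.1 kN, N_BC = -0.4 kN, N_AB = 26.9 kN.
A_AB = 810.7 mm².
A_BC = 56.75 mm².
A_CD = 325.5 mm².
δ_AB = 26900·201/(810.7·71700) = 0.09302 mm
δ_BC = -400·638/(56.75·71700) = -0.06272 mm
δ_CD = 18100·506/(325.5·71700) = 0.3924 mm
δ = Σδ_i = 0.4227 mm.

0.423 mm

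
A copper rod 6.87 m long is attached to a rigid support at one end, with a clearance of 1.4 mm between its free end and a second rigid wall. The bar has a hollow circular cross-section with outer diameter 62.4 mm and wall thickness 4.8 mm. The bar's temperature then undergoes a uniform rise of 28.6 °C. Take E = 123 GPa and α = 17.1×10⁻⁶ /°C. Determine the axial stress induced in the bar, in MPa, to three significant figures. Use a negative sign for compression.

-35.1 MPa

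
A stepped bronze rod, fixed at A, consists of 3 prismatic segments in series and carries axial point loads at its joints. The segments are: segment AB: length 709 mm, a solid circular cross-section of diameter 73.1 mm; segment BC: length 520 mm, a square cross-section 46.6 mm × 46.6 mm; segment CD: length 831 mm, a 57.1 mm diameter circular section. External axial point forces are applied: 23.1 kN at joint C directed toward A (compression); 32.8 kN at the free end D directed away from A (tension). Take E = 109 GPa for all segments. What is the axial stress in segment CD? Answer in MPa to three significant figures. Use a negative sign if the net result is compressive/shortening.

Internal axial forces (sectioning from the free end, tension +): N_CD = 32.8 kN, N_BC = 9.7 kN, N_AB = 9.7 kN.
A_CD = 2561 mm².
σ_CD = N_CD/A_CD = 32800/2561 = 12.81 MPa.

12.8 MPa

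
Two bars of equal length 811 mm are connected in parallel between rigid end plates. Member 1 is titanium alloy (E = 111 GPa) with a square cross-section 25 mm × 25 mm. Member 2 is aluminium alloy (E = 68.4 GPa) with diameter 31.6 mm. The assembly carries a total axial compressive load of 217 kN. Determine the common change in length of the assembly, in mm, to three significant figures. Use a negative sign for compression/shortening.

-1.43 mm

A_1 = 625 mm².
A_2 = 784.3 mm².
Equal strain + equilibrium ⇒ each member carries load in proportion to AE: A₁E₁ = 69380000 N, A₂E₂ = 53640000 N, ΣAE = 123000000 N.
δ = PL/ΣAE = -217000·811/123000000 = -1.431 mm.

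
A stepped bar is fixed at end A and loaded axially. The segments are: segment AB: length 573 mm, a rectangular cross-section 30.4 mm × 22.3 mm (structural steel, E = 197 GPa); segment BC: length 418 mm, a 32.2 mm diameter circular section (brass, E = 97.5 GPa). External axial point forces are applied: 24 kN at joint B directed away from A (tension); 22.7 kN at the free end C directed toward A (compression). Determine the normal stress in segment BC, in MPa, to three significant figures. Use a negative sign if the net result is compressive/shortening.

Internal axial forces (sectioning from the free end, tension +): N_BC = -22.7 kN, N_AB = 1.3 kN.
A_BC = 814.3 mm².
σ_BC = N_BC/A_BC = -22700/814.3 = -27.88 MPa.

-27.9 MPa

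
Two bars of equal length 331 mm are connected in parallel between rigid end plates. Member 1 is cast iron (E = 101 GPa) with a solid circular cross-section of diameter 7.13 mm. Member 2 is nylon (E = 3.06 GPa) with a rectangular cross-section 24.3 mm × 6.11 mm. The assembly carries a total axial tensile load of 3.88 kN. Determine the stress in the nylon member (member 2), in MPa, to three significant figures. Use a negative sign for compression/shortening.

2.65 MPa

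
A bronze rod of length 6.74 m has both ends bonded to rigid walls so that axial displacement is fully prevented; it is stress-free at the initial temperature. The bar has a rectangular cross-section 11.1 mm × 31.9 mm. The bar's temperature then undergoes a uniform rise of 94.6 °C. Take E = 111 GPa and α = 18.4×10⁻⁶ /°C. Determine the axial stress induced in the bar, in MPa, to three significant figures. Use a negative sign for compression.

Free thermal expansion αLΔT = 18.4e-6 · 6740 · 94.6 = 11.73 mm.
The walls impose strain ε = −(11.73)/6740 = -1.7406e-03; σ = Eε = 111000 · -1.7406e-03 = -193.2 MPa.

-193 MPa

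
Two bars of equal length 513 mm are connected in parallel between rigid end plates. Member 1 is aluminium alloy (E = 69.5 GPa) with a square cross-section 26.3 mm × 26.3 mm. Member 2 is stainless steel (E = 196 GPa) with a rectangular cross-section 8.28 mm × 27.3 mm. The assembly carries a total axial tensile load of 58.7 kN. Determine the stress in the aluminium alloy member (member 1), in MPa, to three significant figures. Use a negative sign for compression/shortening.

A_1 = 691.7 mm².
A_2 = 226 mm².
Equal strain + equilibrium ⇒ each member carries load in proportion to AE: A₁E₁ = 48070000 N, A₂E₂ = 44300000 N, ΣAE = 92380000 N.
σ₁ = P·E₁/ΣAE = 58700·69500/92380000 = 44.16 MPa.

44.2 MPa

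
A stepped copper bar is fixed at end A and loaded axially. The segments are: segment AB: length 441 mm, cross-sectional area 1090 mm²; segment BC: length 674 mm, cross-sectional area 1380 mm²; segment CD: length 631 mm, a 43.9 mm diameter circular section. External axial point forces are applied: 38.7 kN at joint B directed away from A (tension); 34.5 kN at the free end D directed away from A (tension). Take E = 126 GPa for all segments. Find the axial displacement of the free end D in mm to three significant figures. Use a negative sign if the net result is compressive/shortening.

0.483 mm

Internal axial forces (sectioning from the free end, tension +): N_CD = 34.5 kN, N_BC = 34.5 kN, N_AB = 73.2 kN.
A_CD = 1514 mm².
δ_AB = 73200·441/(1090·126000) = 0.235 mm
δ_BC = 34500·674/(1380·126000) = 0.1337 mm
δ_CD = 34500·631/(1514·126000) = 0.1141 mm
δ = Σδ_i = 0.4829 mm.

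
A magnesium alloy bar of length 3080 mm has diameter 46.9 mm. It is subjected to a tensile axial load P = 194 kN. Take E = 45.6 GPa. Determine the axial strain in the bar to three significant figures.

A = 1728 mm².
σ = N/A = 112.3 MPa; ε = σ/E = 112.3/45600 = 2.463e-03.

0.00246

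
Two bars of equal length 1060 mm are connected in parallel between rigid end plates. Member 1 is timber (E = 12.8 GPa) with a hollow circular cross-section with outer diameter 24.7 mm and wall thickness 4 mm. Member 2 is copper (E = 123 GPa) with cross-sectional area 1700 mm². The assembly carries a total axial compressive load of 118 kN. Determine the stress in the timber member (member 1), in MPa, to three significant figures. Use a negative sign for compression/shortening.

-7.11 MPa

A_1 = 260.1 mm².
Equal strain + equilibrium ⇒ each member carries load in proportion to AE: A₁E₁ = 3330000 N, A₂E₂ = 209100000 N, ΣAE = 212400000 N.
σ₁ = P·E₁/ΣAE = -118000·12800/212400000 = -7.11 MPa.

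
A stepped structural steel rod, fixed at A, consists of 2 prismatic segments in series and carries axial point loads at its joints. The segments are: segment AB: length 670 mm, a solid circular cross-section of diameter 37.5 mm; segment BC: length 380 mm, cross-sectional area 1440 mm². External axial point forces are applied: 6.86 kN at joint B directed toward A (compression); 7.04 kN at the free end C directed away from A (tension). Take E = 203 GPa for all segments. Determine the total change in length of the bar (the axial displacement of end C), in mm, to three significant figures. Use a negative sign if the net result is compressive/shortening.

0.00969 mm

Internal axial forces (sectioning from the free end, tension +): N_BC = 7.04 kN, N_AB = 0.18 kN.
A_AB = 1104 mm².
δ_AB = 180·670/(1104·203000) = 0.0005379 mm
δ_BC = 7040·380/(1440·203000) = 0.009152 mm
δ = Σδ_i = 0.00969 mm.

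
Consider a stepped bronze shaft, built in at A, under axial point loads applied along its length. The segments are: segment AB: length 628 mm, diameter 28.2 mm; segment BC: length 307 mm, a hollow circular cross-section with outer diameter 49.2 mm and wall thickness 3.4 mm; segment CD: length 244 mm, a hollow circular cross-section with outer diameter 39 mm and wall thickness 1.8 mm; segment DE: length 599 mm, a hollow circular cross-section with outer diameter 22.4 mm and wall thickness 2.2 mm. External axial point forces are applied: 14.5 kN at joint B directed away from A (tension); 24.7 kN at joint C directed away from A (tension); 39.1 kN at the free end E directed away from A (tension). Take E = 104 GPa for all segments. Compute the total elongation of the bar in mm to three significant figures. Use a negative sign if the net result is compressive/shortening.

3.19 mm

Internal axial forces (sectioning from the free end, tension +): N_DE = 39.1 kN, N_CD = 39.1 kN, N_BC = 63.8 kN, N_AB = 78.3 kN.
A_AB = 624.6 mm².
A_BC = 489.2 mm².
A_CD = 210.4 mm².
A_DE = 139.6 mm².
δ_AB = 78300·628/(624.6·104000) = 0.757 mm
δ_BC = 63800·307/(489.2·104000) = 0.385 mm
δ_CD = 39100·244/(210.4·104000) = 0.4361 mm
δ_DE = 39100·599/(139.6·104000) = 1.613 mm
δ = Σδ_i = 3.191 mm.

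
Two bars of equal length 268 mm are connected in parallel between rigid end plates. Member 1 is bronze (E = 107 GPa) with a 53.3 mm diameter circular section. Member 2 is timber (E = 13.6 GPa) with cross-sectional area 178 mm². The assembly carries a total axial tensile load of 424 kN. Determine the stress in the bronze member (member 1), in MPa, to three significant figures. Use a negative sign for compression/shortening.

188 MPa

A_1 = 2231 mm².
Equal strain + equilibrium ⇒ each member carries load in proportion to AE: A₁E₁ = 238700000 N, A₂E₂ = 2421000 N, ΣAE = 241200000 N.
σ₁ = P·E₁/ΣAE = 424000·107000/241200000 = 188.1 MPa.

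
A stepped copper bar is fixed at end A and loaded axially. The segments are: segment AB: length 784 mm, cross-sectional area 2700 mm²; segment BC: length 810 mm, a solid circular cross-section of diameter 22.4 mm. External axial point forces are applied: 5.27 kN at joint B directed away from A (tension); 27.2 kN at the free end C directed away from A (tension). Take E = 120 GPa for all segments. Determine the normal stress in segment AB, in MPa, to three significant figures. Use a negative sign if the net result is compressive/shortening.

12.0 MPa

Internal axial forces (sectioning from the free end, tension +): N_BC = 27.2 kN, N_AB = 32.47 kN.
σ_AB = N_AB/A_AB = 32470/2700 = 12.03 MPa.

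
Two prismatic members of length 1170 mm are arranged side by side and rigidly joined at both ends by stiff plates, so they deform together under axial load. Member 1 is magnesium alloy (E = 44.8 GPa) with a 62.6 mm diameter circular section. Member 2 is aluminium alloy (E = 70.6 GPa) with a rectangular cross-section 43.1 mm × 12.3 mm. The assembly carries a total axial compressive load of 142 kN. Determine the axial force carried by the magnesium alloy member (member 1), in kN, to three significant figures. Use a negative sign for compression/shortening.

A_1 = 3078 mm².
A_2 = 530.1 mm².
Equal strain + equilibrium ⇒ each member carries load in proportion to AE: A₁E₁ = 137900000 N, A₂E₂ = 37430000 N, ΣAE = 175300000 N.
F₁ = P·A₁E₁/ΣAE = -142000·137900000/175300000 = -111700 N.

-112 kN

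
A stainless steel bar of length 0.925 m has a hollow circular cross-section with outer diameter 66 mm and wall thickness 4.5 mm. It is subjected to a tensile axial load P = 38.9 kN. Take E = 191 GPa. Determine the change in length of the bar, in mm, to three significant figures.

0.217 mm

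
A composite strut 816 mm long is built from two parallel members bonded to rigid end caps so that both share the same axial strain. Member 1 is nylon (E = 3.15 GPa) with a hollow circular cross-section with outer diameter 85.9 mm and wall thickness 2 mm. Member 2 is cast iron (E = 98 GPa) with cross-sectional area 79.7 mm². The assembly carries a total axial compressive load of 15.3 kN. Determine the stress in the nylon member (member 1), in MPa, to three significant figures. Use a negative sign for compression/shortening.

A_1 = 527.2 mm².
Equal strain + equilibrium ⇒ each member carries load in proportion to AE: A₁E₁ = 1661000 N, A₂E₂ = 7811000 N, ΣAE = 9471000 N.
σ₁ = P·E₁/ΣAE = -15300·3150/9471000 = -5.089 MPa.

-5.09 MPa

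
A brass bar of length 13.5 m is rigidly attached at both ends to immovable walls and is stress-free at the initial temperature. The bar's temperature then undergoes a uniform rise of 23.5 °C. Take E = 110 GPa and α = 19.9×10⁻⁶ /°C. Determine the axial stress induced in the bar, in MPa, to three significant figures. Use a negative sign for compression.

Free thermal expansion αLΔT = 19.9e-6 · 13500 · 23.5 = 6.313 mm.
The walls impose strain ε = −(6.313)/13500 = -4.6765e-04; σ = Eε = 110000 · -4.6765e-04 = -51.44 MPa.

-51.4 MPa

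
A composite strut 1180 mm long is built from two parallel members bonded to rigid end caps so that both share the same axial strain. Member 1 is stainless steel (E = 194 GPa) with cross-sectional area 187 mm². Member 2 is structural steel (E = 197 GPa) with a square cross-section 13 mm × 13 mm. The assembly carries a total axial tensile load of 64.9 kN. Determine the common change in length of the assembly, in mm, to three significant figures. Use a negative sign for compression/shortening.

A_2 = 169 mm².
Equal strain + equilibrium ⇒ each member carries load in proportion to AE: A₁E₁ = 36280000 N, A₂E₂ = 33290000 N, ΣAE = 69570000 N.
δ = PL/ΣAE = 64900·1180/69570000 = 1.101 mm.

1.10 mm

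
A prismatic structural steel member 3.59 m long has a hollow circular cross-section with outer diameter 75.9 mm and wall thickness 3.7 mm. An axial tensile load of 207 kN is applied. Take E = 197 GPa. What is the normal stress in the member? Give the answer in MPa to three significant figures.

247 MPa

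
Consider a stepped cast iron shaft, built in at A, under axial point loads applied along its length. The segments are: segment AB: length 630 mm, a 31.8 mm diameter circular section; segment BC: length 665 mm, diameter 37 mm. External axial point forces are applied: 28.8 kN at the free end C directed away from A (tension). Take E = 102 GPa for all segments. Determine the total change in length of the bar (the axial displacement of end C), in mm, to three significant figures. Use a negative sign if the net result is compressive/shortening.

0.399 mm

Internal axial forces (sectioning from the free end, tension +): N_BC = 28.8 kN, N_AB = 28.8 kN.
A_AB = 794.2 mm².
A_BC = 1075 mm².
δ_AB = 28800·630/(794.2·102000) = 0.224 mm
δ_BC = 28800·665/(1075·102000) = 0.1746 mm
δ = Σδ_i = 0.3986 mm.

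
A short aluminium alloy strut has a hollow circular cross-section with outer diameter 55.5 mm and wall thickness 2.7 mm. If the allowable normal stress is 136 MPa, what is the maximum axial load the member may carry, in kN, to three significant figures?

60.9 kN

A = 447.9 mm².
P_max = σ_allow · A = 136 · 447.9 = 60910 N = 60.91 kN.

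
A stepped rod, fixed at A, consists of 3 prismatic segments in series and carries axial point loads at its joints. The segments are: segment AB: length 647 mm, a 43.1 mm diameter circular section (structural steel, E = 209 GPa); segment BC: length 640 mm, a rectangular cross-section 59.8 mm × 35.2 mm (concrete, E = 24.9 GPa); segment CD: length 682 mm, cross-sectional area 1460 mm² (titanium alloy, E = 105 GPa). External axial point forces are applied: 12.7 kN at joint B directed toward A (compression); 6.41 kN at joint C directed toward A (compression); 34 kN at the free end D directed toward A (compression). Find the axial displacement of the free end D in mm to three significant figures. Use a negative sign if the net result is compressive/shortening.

-0.757 mm

Internal axial forces (sectioning from the free end, tension +): N_CD = -34 kN, N_BC = -40.41 kN, N_AB = -53.11 kN.
A_AB = 1459 mm².
A_BC = 2105 mm².
δ_AB = -53110·647/(1459·209000) = -0.1127 mm
δ_BC = -40410·640/(2105·24900) = -0.4934 mm
δ_CD = -34000·682/(1460·105000) = -0.1513 mm
δ = Σδ_i = -0.7574 mm.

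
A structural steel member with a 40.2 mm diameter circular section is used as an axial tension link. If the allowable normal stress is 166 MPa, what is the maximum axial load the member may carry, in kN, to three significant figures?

211 kN

A = 1269 mm².
P_max = σ_allow · A = 166 · 1269 = 210700 N = 210.7 kN.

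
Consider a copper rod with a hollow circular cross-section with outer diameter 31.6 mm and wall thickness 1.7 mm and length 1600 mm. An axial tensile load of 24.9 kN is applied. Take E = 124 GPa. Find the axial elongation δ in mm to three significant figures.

2.01 mm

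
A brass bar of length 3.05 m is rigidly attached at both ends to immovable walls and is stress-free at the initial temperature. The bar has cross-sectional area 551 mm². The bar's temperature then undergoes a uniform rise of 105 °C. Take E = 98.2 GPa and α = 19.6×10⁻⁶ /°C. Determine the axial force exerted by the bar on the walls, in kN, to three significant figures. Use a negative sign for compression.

-111 kN

Free thermal expansion αLΔT = 19.6e-6 · 3050 · 105 = 6.277 mm.
The walls impose strain ε = −(6.277)/3050 = -2.0580e-03; σ = Eε = 98200 · -2.0580e-03 = -202.1 MPa.
Wall reaction R = σ·A = -202.1·551 = -111400 N = -111.4 kN.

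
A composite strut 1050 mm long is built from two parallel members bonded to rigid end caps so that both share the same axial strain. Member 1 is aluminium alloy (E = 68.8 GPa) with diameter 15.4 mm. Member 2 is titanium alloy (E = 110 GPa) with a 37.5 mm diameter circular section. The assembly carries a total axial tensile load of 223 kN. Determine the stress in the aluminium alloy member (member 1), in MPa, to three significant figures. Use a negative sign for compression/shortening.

114 MPa

A_1 = 186.3 mm².
A_2 = 1104 mm².
Equal strain + equilibrium ⇒ each member carries load in proportion to AE: A₁E₁ = 12820000 N, A₂E₂ = 121500000 N, ΣAE = 134300000 N.
σ₁ = P·E₁/ΣAE = 223000·68800/134300000 = 114.2 MPa.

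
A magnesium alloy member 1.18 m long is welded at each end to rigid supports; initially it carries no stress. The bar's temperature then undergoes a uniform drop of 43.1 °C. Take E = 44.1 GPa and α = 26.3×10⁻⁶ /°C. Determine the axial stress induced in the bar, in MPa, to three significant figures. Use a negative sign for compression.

50.0 MPa

Free thermal expansion αLΔT = 26.3e-6 · 1180 · -43.1 = -1.338 mm.
The walls impose strain ε = −(-1.338)/1180 = 1.1335e-03; σ = Eε = 44100 · 1.1335e-03 = 49.99 MPa.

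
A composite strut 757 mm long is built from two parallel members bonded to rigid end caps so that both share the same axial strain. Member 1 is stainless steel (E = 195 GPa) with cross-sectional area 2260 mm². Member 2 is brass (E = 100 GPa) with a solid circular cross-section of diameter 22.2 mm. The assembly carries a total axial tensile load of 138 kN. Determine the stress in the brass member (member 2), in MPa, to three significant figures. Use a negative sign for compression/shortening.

28.8 MPa

A_2 = 387.1 mm².
Equal strain + equilibrium ⇒ each member carries load in proportion to AE: A₁E₁ = 440700000 N, A₂E₂ = 38710000 N, ΣAE = 479400000 N.
σ₂ = P·E₂/ΣAE = 138000·100000/479400000 = 28.79 MPa.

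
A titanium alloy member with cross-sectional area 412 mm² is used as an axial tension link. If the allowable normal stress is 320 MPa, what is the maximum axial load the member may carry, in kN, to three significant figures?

132 kN

P_max = σ_allow · A = 320 · 412 = 131800 N = 131.8 kN.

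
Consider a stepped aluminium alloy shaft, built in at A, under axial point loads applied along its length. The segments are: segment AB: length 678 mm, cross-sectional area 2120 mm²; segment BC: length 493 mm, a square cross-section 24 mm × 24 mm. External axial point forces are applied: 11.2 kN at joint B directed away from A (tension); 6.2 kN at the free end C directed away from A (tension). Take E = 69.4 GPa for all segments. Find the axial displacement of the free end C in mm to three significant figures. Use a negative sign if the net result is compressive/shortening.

0.157 mm

Internal axial forces (sectioning from the free end, tension +): N_BC = 6.2 kN, N_AB = 17.4 kN.
A_BC = 576 mm².
δ_AB = 17400·678/(2120·69400) = 0.08018 mm
δ_BC = 6200·493/(576·69400) = 0.07646 mm
δ = Σδ_i = 0.1566 mm.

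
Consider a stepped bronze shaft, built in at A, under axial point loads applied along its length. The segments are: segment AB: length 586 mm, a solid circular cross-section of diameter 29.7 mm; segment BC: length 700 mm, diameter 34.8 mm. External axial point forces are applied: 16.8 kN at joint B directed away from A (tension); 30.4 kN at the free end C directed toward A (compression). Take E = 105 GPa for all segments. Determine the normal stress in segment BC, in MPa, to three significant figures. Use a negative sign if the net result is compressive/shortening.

Internal axial forces (sectioning from the free end, tension +): N_BC = -30.4 kN, N_AB = -13.6 kN.
A_BC = 951.1 mm².
σ_BC = N_BC/A_BC = -30400/951.1 = -31.96 MPa.

-32.0 MPa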